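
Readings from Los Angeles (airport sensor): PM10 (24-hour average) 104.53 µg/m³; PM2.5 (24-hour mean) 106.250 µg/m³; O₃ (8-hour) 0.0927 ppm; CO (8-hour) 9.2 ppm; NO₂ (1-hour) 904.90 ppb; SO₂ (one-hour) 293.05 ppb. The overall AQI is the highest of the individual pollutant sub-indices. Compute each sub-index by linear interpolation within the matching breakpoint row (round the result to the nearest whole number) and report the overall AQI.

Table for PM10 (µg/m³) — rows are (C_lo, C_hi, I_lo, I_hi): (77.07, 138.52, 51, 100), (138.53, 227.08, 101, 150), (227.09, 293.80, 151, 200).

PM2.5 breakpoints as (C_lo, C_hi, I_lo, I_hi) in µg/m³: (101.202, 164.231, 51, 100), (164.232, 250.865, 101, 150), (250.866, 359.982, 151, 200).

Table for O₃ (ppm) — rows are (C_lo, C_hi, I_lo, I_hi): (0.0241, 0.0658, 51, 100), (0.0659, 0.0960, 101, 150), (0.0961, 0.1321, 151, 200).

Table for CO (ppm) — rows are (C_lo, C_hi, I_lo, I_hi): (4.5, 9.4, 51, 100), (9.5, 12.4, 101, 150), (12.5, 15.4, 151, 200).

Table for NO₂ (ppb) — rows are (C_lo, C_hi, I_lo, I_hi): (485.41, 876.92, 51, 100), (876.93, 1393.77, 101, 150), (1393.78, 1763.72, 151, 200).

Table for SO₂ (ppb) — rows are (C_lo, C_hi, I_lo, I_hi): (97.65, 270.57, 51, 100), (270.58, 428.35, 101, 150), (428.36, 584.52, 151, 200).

PM10: 104.53 lies in 77.07–138.52, so I_lo=51, I_hi=100, C_lo=77.07, C_hi=138.52.
(100−51)/(138.52−77.07) × (104.53−77.07) + 51 = 49/61.45 × 27.46 + 51 ≈ 72.90 → 73.
PM2.5: 106.250 lies in 101.202–164.231, so I_lo=51, I_hi=100, C_lo=101.202, C_hi=164.231.
(100−51)/(164.231−101.202) × (106.250−101.202) + 51 = 49/63.029 × 5.048 + 51 ≈ 54.92 → 55.
O₃: 0.0927 ∈ [0.0659, 0.0960] ↔ index [101, 150].
101 + (0.0927−0.0659)·(150−101)/(0.0960−0.0659) = 101 + 0.0268·49/0.0301 ≈ 144.63, so AQI = 145.
CO: row 4.5–9.4 (AQI 51–100). (100−51)·(9.2−4.5)/(9.4−4.5) + 51 = 49·4.7/4.9 + 51 ≈ 98.00 → 98.
NO₂ 904.90: bracket 876.93–1393.77 → index 101–150; slope 49/516.84, offset 27.97.
AQI = 101 + 49/516.84·27.97 ≈ 103.65 ⇒ 104.
SO₂: 293.05 lies in 270.58–428.35, so I_lo=101, I_hi=150, C_lo=270.58, C_hi=428.35.
(150−101)/(428.35−270.58) × (293.05−270.58) + 101 = 49/157.77 × 22.47 + 101 ≈ 107.98 → 108.
Sub-indices: PM10→73, PM2.5→55, O₃→145, CO→98, NO₂→104, SO₂→108. Overall AQI = max = 145; dominant pollutant is O₃.

145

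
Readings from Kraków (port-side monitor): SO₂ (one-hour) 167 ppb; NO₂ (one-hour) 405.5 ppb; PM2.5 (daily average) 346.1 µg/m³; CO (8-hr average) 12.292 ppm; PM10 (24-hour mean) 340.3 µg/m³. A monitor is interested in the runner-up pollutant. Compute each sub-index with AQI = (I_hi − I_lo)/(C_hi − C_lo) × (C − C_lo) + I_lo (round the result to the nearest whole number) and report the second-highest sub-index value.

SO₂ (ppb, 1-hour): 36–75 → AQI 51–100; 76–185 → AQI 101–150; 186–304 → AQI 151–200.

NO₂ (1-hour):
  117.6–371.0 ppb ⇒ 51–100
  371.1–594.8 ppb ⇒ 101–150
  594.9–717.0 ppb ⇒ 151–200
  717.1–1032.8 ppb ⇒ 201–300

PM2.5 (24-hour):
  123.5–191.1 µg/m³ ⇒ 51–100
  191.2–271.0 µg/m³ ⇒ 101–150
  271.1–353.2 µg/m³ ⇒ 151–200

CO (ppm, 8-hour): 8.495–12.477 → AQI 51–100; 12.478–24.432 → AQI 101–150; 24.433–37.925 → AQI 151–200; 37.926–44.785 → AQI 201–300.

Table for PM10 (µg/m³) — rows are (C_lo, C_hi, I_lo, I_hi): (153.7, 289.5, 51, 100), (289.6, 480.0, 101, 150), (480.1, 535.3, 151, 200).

142

SO₂: 167 lies in 76–185, so I_lo=101, I_hi=150, C_lo=76, C_hi=185.
(150−101)/(185−76) × (167−76) + 101 = 49/109 × 91 + 101 ≈ 141.91 → 142.
NO₂: 405.5 ∈ [371.1, 594.8] ↔ index [101, 150].
101 + (405.5−371.1)·(150−101)/(594.8−371.1) = 101 + 34.4·49/223.7 ≈ 108.54, so AQI = 109.
PM2.5: row 271.1–353.2 (AQI 151–200). (200−151)·(346.1−271.1)/(353.2−271.1) + 151 = 49·75.0/82.1 + 151 ≈ 195.76 → 196.
CO: row 8.495–12.477 (AQI 51–100). (100−51)·(12.292−8.495)/(12.477−8.495) + 51 = 49·3.797/3.982 + 51 ≈ 97.72 → 98.
PM10 340.3: bracket 289.6–480.0 → index 101–150; slope 49/190.4, offset 50.7.
AQI = 101 + 49/190.4·50.7 ≈ 114.05 ⇒ 114.
Sub-indices: SO₂→142, NO₂→109, PM2.5→196, CO→98, PM10→114. Ranked high→low: 196, 142, 114, 109, 98. Second-highest sub-index = 142.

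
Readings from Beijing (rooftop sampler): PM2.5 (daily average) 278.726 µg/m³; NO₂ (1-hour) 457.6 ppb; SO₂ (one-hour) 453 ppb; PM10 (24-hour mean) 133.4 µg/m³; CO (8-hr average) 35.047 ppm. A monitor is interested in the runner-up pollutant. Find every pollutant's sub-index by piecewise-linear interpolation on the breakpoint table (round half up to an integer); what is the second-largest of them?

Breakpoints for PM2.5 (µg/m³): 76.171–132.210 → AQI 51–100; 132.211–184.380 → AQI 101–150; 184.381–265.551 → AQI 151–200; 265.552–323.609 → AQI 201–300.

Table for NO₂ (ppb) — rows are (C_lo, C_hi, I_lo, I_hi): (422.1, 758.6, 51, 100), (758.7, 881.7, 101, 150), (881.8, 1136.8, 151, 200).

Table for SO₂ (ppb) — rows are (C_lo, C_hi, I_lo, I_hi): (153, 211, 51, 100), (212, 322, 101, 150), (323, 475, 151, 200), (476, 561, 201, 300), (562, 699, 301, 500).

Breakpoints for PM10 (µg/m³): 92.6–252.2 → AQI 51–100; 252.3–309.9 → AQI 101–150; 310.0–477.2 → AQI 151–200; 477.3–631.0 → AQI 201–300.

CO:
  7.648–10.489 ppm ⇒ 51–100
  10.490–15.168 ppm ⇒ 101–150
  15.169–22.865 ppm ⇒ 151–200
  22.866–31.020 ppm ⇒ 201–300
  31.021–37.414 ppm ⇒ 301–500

PM2.5: 278.726 lies in 265.552–323.609, so I_lo=201, I_hi=300, C_lo=265.552, C_hi=323.609.
(300−201)/(323.609−265.552) × (278.726−265.552) + 201 = 99/58.057 × 13.174 + 201 ≈ 223.46 → 223.
NO₂ 457.6: bracket 422.1–758.6 → index 51–100; slope 49/336.5, offset 35.5.
AQI = 51 + 49/336.5·35.5 ≈ 56.17 ⇒ 56.
SO₂: 453 ∈ [323, 475] ↔ index [151, 200].
151 + (453−323)·(200−151)/(475−323) = 151 + 130·49/152 ≈ 192.91, so AQI = 193.
PM10: 133.4 ∈ [92.6, 252.2] ↔ index [51, 100].
51 + (133.4−92.6)·(100−51)/(252.2−92.6) = 51 + 40.8·49/159.6 ≈ 63.53, so AQI = 64.
CO: 35.047 lies in 31.021–37.414, so I_lo=301, I_hi=500, C_lo=31.021, C_hi=37.414.
(500−301)/(37.414−31.021) × (35.047−31.021) + 301 = 199/6.393 × 4.026 + 301 ≈ 426.32 → 426.
Sub-indices: PM2.5→223, NO₂→56, SO₂→193, PM10→64, CO→426. Ranked high→low: 426, 223, 193, 64, 56. Second-highest sub-index = 223.

223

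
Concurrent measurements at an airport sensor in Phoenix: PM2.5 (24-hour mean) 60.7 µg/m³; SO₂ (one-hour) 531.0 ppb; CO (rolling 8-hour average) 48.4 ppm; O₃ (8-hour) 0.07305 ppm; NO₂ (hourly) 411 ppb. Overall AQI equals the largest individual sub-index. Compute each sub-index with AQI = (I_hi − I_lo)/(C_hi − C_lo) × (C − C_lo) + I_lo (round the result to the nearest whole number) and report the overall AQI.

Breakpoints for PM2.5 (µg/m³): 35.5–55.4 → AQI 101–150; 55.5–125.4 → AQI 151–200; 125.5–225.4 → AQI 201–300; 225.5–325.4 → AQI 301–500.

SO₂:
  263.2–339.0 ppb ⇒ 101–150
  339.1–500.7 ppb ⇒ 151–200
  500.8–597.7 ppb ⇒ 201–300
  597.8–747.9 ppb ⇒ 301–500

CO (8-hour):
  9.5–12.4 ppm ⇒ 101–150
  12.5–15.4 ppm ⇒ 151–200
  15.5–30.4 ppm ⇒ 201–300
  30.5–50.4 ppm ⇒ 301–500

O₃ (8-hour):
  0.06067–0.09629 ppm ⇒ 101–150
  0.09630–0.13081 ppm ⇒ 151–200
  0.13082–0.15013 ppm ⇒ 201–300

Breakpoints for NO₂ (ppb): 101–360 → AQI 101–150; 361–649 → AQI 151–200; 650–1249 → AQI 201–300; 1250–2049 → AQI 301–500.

PM2.5: 60.7 lies in 55.5–125.4, so I_lo=151, I_hi=200, C_lo=55.5, C_hi=125.4.
(200−151)/(125.4−55.5) × (60.7−55.5) + 151 = 49/69.9 × 5.2 + 151 ≈ 154.65 → 155.
SO₂: 531.0 ∈ [500.8, 597.7] ↔ index [201, 300].
201 + (531.0−500.8)·(300−201)/(597.7−500.8) = 201 + 30.2·99/96.9 ≈ 231.85, so AQI = 232.
CO: 48.4 lies in 30.5–50.4, so I_lo=301, I_hi=500, C_lo=30.5, C_hi=50.4.
(500−301)/(50.4−30.5) × (48.4−30.5) + 301 = 199/19.9 × 17.9 + 301 ≈ 480.00 → 480.
O₃ 0.07305: bracket 0.06067–0.09629 → index 101–150; slope 49/0.03562, offset 0.01238.
AQI = 101 + 49/0.03562·0.01238 ≈ 118.03 ⇒ 118.
NO₂: row 361–649 (AQI 151–200). (200−151)·(411−361)/(649−361) + 151 = 49·50/288 + 151 ≈ 159.51 → 160.
Sub-indices: PM2.5→155, SO₂→232, CO→480, O₃→118, NO₂→160. Overall AQI = max = 480; dominant pollutant is CO.

480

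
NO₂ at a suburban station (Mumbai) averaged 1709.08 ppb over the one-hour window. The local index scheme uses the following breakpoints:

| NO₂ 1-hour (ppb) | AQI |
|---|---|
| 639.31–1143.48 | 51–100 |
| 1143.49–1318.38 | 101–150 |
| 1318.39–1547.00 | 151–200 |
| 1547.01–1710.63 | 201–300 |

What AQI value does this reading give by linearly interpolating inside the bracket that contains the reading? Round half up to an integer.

299

NO₂ 1709.08: bracket 1547.01–1710.63 → index 201–300; slope 99/163.62, offset 162.07.
AQI = 201 + 99/163.62·162.07 ≈ 299.06 ⇒ 299.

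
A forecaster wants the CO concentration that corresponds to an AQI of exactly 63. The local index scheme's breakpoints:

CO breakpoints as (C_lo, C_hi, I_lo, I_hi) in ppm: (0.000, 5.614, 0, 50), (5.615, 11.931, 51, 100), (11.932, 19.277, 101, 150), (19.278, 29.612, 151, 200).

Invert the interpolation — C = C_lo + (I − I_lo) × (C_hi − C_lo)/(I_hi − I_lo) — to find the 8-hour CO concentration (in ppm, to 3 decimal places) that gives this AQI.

AQI 63 lies in the 51–100 band, which corresponds to 5.615–11.931 ppm.
C = 5.615 + (63−51)×(11.931−5.615)/(100−51) = 5.615 + 12×6.316/49 ≈ 7.16178 ppm → 7.162 ppm to 3 dp.

7.162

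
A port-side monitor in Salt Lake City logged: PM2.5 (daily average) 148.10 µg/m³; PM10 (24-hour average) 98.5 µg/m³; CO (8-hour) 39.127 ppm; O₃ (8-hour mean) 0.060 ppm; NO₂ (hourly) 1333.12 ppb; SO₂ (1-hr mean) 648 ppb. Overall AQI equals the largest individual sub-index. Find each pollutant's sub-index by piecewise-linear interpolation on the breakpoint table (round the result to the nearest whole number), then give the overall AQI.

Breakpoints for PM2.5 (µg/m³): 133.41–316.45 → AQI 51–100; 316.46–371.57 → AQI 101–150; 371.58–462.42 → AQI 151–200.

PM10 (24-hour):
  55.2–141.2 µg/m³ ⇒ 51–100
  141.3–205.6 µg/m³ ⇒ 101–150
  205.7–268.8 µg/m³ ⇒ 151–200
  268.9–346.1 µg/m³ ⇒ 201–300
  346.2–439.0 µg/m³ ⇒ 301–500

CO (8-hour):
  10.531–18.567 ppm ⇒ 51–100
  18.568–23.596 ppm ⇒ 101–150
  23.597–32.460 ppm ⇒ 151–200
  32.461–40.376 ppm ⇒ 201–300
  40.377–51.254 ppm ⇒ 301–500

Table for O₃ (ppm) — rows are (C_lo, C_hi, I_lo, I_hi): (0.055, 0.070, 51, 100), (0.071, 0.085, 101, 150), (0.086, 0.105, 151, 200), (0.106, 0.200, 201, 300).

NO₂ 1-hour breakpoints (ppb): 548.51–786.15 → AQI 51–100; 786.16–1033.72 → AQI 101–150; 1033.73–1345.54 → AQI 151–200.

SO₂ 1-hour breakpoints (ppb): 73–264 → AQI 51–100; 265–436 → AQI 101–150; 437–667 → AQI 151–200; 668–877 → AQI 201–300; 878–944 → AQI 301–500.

PM2.5: 148.10 lies in 133.41–316.45, so I_lo=51, I_hi=100, C_lo=133.41, C_hi=316.45.
(100−51)/(316.45−133.41) × (148.10−133.41) + 51 = 49/183.04 × 14.69 + 51 ≈ 54.93 → 55.
PM10: row 55.2–141.2 (AQI 51–100). (100−51)·(98.5−55.2)/(141.2−55.2) + 51 = 49·43.3/86.0 + 51 ≈ 75.67 → 76.
CO 39.127: bracket 32.461–40.376 → index 201–300; slope 99/7.915, offset 6.666.
AQI = 201 + 99/7.915·6.666 ≈ 284.38 ⇒ 284.
O₃: row 0.055–0.070 (AQI 51–100). (100−51)·(0.060−0.055)/(0.070−0.055) + 51 = 49·0.005/0.015 + 51 ≈ 67.33 → 67.
NO₂: 1333.12 lies in 1033.73–1345.54, so I_lo=151, I_hi=200, C_lo=1033.73, C_hi=1345.54.
(200−151)/(1345.54−1033.73) × (1333.12−1033.73) + 151 = 49/311.81 × 299.39 + 151 ≈ 198.05 → 198.
SO₂: 648 lies in 437–667, so I_lo=151, I_hi=200, C_lo=437, C_hi=667.
(200−151)/(667−437) × (648−437) + 151 = 49/230 × 211 + 151 ≈ 195.95 → 196.
Sub-indices: PM2.5→55, PM10→76, CO→284, O₃→67, NO₂→198, SO₂→196. Overall AQI = max = 284; dominant pollutant is CO.

284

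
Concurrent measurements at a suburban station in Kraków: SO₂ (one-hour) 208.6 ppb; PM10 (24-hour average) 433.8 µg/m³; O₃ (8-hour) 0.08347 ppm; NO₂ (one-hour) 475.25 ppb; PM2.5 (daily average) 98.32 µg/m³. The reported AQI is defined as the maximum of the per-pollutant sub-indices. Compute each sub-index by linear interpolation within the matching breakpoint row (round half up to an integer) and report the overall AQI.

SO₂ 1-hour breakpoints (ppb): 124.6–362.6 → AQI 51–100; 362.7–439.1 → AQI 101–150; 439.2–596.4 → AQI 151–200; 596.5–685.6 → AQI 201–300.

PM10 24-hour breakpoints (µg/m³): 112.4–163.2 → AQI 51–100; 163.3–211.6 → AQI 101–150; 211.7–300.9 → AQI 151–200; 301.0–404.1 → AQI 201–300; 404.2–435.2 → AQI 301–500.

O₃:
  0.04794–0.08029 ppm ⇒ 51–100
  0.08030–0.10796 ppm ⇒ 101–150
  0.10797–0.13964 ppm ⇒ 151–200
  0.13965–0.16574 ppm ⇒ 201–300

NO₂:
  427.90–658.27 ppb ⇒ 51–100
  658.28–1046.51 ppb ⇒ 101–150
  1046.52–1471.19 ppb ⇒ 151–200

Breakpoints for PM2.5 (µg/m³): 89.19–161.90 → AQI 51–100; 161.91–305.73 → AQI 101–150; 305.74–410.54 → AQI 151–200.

SO₂: row 124.6–362.6 (AQI 51–100). (100−51)·(208.6−124.6)/(362.6−124.6) + 51 = 49·84.0/238.0 + 51 ≈ 68.29 → 68.
PM10: 433.8 lies in 404.2–435.2, so I_lo=301, I_hi=500, C_lo=404.2, C_hi=435.2.
(500−301)/(435.2−404.2) × (433.8−404.2) + 301 = 199/31.0 × 29.6 + 301 ≈ 491.01 → 491.
O₃: 0.08347 ∈ [0.08030, 0.10796] ↔ index [101, 150].
101 + (0.08347−0.08030)·(150−101)/(0.10796−0.08030) = 101 + 0.00317·49/0.02766 ≈ 106.62, so AQI = 107.
NO₂: 475.25 lies in 427.90–658.27, so I_lo=51, I_hi=100, C_lo=427.90, C_hi=658.27.
(100−51)/(658.27−427.90) × (475.25−427.90) + 51 = 49/230.37 × 47.35 + 51 ≈ 61.07 → 61.
PM2.5: 98.32 ∈ [89.19, 161.90] ↔ index [51, 100].
51 + (98.32−89.19)·(100−51)/(161.90−89.19) = 51 + 9.13·49/72.71 ≈ 57.15, so AQI = 57.
Sub-indices: SO₂→68, PM10→491, O₃→107, NO₂→61, PM2.5→57. Overall AQI = max = 491; dominant pollutant is PM10.

491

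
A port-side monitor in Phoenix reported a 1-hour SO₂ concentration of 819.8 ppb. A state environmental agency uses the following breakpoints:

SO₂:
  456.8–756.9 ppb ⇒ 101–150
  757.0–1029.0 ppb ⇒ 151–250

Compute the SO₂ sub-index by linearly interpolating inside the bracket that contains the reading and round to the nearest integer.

174

SO₂: 819.8 lies in 757.0–1029.0, so I_lo=151, I_hi=250, C_lo=757.0, C_hi=1029.0.
(250−151)/(1029.0−757.0) × (819.8−757.0) + 151 = 99/272.0 × 62.8 + 151 ≈ 173.86 → 174.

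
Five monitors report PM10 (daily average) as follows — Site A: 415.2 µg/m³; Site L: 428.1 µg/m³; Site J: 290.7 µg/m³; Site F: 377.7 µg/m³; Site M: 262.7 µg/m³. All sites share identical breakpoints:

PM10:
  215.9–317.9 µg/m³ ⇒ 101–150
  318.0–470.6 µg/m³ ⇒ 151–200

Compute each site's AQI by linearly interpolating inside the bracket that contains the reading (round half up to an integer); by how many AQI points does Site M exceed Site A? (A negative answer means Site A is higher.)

-59

Site A 415.2: bracket 318.0–470.6 → index 151–200; slope 49/152.6, offset 97.2.
AQI = 151 + 49/152.6·97.2 ≈ 182.21 ⇒ 182.
Site L: 428.1 ∈ [318.0, 470.6] ↔ index [151, 200].
151 + (428.1−318.0)·(200−151)/(470.6−318.0) = 151 + 110.1·49/152.6 ≈ 186.35, so AQI = 186.
Site J: 290.7 lies in 215.9–317.9, so I_lo=101, I_hi=150, C_lo=215.9, C_hi=317.9.
(150−101)/(317.9−215.9) × (290.7−215.9) + 101 = 49/102.0 × 74.8 + 101 ≈ 136.93 → 137.
Site F: 377.7 lies in 318.0–470.6, so I_lo=151, I_hi=200, C_lo=318.0, C_hi=470.6.
(200−151)/(470.6−318.0) × (377.7−318.0) + 151 = 49/152.6 × 59.7 + 151 ≈ 170.17 → 170.
Site M 262.7: bracket 215.9–317.9 → index 101–150; slope 49/102.0, offset 46.8.
AQI = 101 + 49/102.0·46.8 ≈ 123.48 ⇒ 123.
AQIs: Site A=182, Site L=186, Site J=137, Site F=170, Site M=123. Site M (123) − Site A (182) = -59.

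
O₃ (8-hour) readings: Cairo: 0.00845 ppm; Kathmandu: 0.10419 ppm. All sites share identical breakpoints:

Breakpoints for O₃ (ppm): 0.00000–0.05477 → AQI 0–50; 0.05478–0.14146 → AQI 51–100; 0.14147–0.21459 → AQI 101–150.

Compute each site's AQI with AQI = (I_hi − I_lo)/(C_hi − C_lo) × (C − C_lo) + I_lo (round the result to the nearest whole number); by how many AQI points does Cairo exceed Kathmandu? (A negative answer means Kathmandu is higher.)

-71

Cairo: 0.00845 lies in 0.00000–0.05477, so I_lo=0, I_hi=50, C_lo=0.00000, C_hi=0.05477.
(50−0)/(0.05477−0.00000) × (0.00845−0.00000) + 0 = 50/0.05477 × 0.00845 + 0 ≈ 7.71 → 8.
Kathmandu: 0.10419 ∈ [0.05478, 0.14146] ↔ index [51, 100].
51 + (0.10419−0.05478)·(100−51)/(0.14146−0.05478) = 51 + 0.04941·49/0.08668 ≈ 78.93, so AQI = 79.
AQIs: Cairo=8, Kathmandu=79. Cairo (8) − Kathmandu (79) = -71.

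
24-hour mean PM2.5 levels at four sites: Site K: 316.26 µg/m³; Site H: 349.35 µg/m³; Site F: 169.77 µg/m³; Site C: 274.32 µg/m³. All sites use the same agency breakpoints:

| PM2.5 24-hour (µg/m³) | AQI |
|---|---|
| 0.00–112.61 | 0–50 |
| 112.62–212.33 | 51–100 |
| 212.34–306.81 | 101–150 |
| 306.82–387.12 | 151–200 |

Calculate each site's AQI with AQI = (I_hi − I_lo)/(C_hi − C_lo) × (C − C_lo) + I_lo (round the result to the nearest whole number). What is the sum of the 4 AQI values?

Site K: 316.26 lies in 306.82–387.12, so I_lo=151, I_hi=200, C_lo=306.82, C_hi=387.12.
(200−151)/(387.12−306.82) × (316.26−306.82) + 151 = 49/80.30 × 9.44 + 151 ≈ 156.76 → 157.
Site H 349.35: bracket 306.82–387.12 → index 151–200; slope 49/80.30, offset 42.53.
AQI = 151 + 49/80.30·42.53 ≈ 176.95 ⇒ 177.
Site F: row 112.62–212.33 (AQI 51–100). (100−51)·(169.77−112.62)/(212.33−112.62) + 51 = 49·57.15/99.71 + 51 ≈ 79.08 → 79.
Site C: row 212.34–306.81 (AQI 101–150). (150−101)·(274.32−212.34)/(306.81−212.34) + 101 = 49·61.98/94.47 + 101 ≈ 133.15 → 133.
AQIs: Site K=157, Site H=177, Site F=79, Site C=133. Sum = 157 + 177 + 79 + 133 = 546.

546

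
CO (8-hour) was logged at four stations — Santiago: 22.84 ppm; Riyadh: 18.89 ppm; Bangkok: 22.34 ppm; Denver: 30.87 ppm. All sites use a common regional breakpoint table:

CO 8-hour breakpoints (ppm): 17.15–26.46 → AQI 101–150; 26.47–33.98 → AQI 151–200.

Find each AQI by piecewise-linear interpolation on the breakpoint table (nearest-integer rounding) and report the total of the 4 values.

549

Santiago: 22.84 ∈ [17.15, 26.46] ↔ index [101, 150].
101 + (22.84−17.15)·(150−101)/(26.46−17.15) = 101 + 5.69·49/9.31 ≈ 130.95, so AQI = 131.
Riyadh: 18.89 lies in 17.15–26.46, so I_lo=101, I_hi=150, C_lo=17.15, C_hi=26.46.
(150−101)/(26.46−17.15) × (18.89−17.15) + 101 = 49/9.31 × 1.74 + 101 ≈ 110.16 → 110.
Bangkok: 22.34 ∈ [17.15, 26.46] ↔ index [101, 150].
101 + (22.34−17.15)·(150−101)/(26.46−17.15) = 101 + 5.19·49/9.31 ≈ 128.32, so AQI = 128.
Denver: 30.87 ∈ [26.47, 33.98] ↔ index [151, 200].
151 + (30.87−26.47)·(200−151)/(33.98−26.47) = 151 + 4.40·49/7.51 ≈ 179.71, so AQI = 180.
AQIs: Santiago=131, Riyadh=110, Bangkok=128, Denver=180. Sum = 131 + 110 + 128 + 180 = 549.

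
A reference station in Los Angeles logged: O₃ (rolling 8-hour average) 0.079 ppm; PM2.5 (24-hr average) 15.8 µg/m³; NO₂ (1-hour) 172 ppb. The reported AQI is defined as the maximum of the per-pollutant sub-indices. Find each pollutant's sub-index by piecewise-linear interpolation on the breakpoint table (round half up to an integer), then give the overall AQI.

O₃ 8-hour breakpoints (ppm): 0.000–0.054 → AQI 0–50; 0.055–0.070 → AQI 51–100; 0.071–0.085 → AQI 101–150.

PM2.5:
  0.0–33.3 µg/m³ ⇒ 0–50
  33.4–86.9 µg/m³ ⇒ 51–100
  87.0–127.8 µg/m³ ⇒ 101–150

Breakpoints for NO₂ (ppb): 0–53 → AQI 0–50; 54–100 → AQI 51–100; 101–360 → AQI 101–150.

O₃: 0.079 ∈ [0.071, 0.085] ↔ index [101, 150].
101 + (0.079−0.071)·(150−101)/(0.085−0.071) = 101 + 0.008·49/0.014 ≈ 129.00, so AQI = 129.
PM2.5: 15.8 ∈ [0.0, 33.3] ↔ index [0, 50].
0 + (15.8−0.0)·(50−0)/(33.3−0.0) = 0 + 15.8·50/33.3 ≈ 23.72, so AQI = 24.
NO₂: 172 lies in 101–360, so I_lo=101, I_hi=150, C_lo=101, C_hi=360.
(150−101)/(360−101) × (172−101) + 101 = 49/259 × 71 + 101 ≈ 114.43 → 114.
Sub-indices: O₃→129, PM2.5→24, NO₂→114. Overall AQI = max = 129; dominant pollutant is O₃.
AQI 129: Unhealthy for Sensitive Groups.

129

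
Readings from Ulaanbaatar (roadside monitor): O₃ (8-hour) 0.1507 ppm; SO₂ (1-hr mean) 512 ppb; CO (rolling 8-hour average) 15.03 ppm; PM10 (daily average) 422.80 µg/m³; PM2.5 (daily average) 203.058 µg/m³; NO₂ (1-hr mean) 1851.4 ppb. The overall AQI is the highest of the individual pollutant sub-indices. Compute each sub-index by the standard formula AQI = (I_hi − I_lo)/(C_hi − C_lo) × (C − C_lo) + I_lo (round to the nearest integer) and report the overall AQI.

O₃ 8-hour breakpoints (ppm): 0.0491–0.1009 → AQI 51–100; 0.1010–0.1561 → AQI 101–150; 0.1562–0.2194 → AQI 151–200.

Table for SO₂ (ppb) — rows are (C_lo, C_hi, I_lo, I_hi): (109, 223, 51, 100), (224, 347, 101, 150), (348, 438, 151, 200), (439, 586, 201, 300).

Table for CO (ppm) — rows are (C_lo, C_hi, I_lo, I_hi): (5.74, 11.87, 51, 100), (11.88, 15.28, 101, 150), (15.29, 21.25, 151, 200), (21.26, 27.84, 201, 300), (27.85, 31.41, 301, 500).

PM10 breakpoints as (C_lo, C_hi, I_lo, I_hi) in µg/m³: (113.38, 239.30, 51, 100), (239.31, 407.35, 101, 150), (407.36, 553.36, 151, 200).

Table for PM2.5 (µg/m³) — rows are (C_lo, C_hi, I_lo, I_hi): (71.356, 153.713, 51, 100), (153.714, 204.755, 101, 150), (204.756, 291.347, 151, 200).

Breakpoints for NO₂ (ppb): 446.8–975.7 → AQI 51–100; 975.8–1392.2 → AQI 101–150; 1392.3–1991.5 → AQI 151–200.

O₃: row 0.1010–0.1561 (AQI 101–150). (150−101)·(0.1507−0.1010)/(0.1561−0.1010) + 101 = 49·0.0497/0.0551 + 101 ≈ 145.20 → 145.
SO₂: 512 lies in 439–586, so I_lo=201, I_hi=300, C_lo=439, C_hi=586.
(300−201)/(586−439) × (512−439) + 201 = 99/147 × 73 + 201 ≈ 250.16 → 250.
CO: row 11.88–15.28 (AQI 101–150). (150−101)·(15.03−11.88)/(15.28−11.88) + 101 = 49·3.15/3.40 + 101 ≈ 146.40 → 146.
PM10: 422.80 lies in 407.36–553.36, so I_lo=151, I_hi=200, C_lo=407.36, C_hi=553.36.
(200−151)/(553.36−407.36) × (422.80−407.36) + 151 = 49/146.00 × 15.44 + 151 ≈ 156.18 → 156.
PM2.5 203.058: bracket 153.714–204.755 → index 101–150; slope 49/51.041, offset 49.344.
AQI = 101 + 49/51.041·49.344 ≈ 148.37 ⇒ 148.
NO₂: 1851.4 ∈ [1392.3, 1991.5] ↔ index [151, 200].
151 + (1851.4−1392.3)·(200−151)/(1991.5−1392.3) = 151 + 459.1·49/599.2 ≈ 188.54, so AQI = 189.
Sub-indices: O₃→145, SO₂→250, CO→146, PM10→156, PM2.5→148, NO₂→189. Overall AQI = max = 250; dominant pollutant is SO₂.

250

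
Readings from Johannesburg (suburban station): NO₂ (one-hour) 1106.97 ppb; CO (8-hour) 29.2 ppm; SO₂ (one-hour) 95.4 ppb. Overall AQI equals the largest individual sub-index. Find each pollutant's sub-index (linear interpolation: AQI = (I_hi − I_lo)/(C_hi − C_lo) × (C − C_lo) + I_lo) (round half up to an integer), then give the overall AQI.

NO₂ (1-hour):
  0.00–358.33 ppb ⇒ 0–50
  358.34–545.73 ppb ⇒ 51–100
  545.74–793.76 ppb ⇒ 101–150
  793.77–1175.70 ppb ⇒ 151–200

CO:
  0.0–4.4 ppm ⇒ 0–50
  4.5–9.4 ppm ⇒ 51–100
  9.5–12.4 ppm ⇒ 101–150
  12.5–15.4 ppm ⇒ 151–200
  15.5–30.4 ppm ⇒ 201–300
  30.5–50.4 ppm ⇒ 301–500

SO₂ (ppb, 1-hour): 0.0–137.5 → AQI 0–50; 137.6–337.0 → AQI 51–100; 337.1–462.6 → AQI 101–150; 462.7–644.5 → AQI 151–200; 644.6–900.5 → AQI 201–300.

292

NO₂ 1106.97: bracket 793.77–1175.70 → index 151–200; slope 49/381.93, offset 313.20.
AQI = 151 + 49/381.93·313.20 ≈ 191.18 ⇒ 191.
CO 29.2: bracket 15.5–30.4 → index 201–300; slope 99/14.9, offset 13.7.
AQI = 201 + 99/14.9·13.7 ≈ 292.03 ⇒ 292.
SO₂: 95.4 lies in 0.0–137.5, so I_lo=0, I_hi=50, C_lo=0.0, C_hi=137.5.
(50−0)/(137.5−0.0) × (95.4−0.0) + 0 = 50/137.5 × 95.4 + 0 ≈ 34.69 → 35.
Sub-indices: NO₂→191, CO→292, SO₂→35. Overall AQI = max = 292; dominant pollutant is CO.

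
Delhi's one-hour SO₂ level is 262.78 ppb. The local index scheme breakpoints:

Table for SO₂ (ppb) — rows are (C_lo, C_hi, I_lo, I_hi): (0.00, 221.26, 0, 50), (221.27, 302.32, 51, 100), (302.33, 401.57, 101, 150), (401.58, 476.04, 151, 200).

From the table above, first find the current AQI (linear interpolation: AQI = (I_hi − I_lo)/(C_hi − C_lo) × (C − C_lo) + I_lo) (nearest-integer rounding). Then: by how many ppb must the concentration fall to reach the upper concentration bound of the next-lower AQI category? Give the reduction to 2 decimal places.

SO₂: 262.78 ∈ [221.27, 302.32] ↔ index [51, 100].
51 + (262.78−221.27)·(100−51)/(302.32−221.27) = 51 + 41.51·49/81.05 ≈ 76.10, so AQI = 76.
Current AQI 76 is in the Moderate range (51–100). The next-lower category tops out at AQI 50, whose upper concentration bound is 221.26 ppb.
Reduction needed = 262.78 − 221.26 = 41.52 ppb.

41.52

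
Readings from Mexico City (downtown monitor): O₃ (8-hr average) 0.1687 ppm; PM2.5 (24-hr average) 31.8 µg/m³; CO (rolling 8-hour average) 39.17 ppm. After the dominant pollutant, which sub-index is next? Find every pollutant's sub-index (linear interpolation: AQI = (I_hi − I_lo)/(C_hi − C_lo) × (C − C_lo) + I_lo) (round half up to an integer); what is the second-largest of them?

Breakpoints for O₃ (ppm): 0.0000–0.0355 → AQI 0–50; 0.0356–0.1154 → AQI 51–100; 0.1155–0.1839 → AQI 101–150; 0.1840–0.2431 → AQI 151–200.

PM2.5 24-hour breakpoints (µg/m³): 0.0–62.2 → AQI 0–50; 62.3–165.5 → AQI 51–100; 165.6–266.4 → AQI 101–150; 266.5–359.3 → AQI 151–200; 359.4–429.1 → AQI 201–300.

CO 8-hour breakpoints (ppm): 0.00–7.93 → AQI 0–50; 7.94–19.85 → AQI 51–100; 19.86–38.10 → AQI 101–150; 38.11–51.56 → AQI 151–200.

139

O₃: 0.1687 ∈ [0.1155, 0.1839] ↔ index [101, 150].
101 + (0.1687−0.1155)·(150−101)/(0.1839−0.1155) = 101 + 0.0532·49/0.0684 ≈ 139.11, so AQI = 139.
PM2.5: 31.8 ∈ [0.0, 62.2] ↔ index [0, 50].
0 + (31.8−0.0)·(50−0)/(62.2−0.0) = 0 + 31.8·50/62.2 ≈ 25.56, so AQI = 26.
CO: 39.17 ∈ [38.11, 51.56] ↔ index [151, 200].
151 + (39.17−38.11)·(200−151)/(51.56−38.11) = 151 + 1.06·49/13.45 ≈ 154.86, so AQI = 155.
Sub-indices: O₃→139, PM2.5→26, CO→155. Ranked high→low: 155, 139, 26. Second-highest sub-index = 139.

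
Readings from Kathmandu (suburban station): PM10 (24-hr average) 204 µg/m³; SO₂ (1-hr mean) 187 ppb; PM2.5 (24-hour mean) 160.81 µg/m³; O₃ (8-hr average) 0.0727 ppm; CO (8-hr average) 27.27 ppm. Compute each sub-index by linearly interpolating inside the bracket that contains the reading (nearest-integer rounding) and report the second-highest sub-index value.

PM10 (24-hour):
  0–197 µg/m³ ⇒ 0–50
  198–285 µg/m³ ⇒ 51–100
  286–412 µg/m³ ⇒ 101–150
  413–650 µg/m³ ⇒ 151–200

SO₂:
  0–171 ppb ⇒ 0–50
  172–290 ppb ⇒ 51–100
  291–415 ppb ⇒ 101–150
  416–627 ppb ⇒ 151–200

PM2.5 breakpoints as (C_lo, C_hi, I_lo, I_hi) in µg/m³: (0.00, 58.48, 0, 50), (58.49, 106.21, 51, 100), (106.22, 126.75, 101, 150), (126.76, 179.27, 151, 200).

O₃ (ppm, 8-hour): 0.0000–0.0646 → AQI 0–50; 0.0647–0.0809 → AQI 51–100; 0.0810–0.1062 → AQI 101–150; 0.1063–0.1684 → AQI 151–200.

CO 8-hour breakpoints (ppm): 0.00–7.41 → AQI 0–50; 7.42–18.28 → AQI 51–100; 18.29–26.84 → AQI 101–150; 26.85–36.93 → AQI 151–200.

PM10: 204 ∈ [198, 285] ↔ index [51, 100].
51 + (204−198)·(100−51)/(285−198) = 51 + 6·49/87 ≈ 54.38, so AQI = 54.
SO₂: 187 ∈ [172, 290] ↔ index [51, 100].
51 + (187−172)·(100−51)/(290−172) = 51 + 15·49/118 ≈ 57.23, so AQI = 57.
PM2.5: 160.81 lies in 126.76–179.27, so I_lo=151, I_hi=200, C_lo=126.76, C_hi=179.27.
(200−151)/(179.27−126.76) × (160.81−126.76) + 151 = 49/52.51 × 34.05 + 151 ≈ 182.77 → 183.
O₃: 0.0727 ∈ [0.0647, 0.0809] ↔ index [51, 100].
51 + (0.0727−0.0647)·(100−51)/(0.0809−0.0647) = 51 + 0.0080·49/0.0162 ≈ 75.20, so AQI = 75.
CO: row 26.85–36.93 (AQI 151–200). (200−151)·(27.27−26.85)/(36.93−26.85) + 151 = 49·0.42/10.08 + 151 ≈ 153.04 → 153.
Sub-indices: PM10→54, SO₂→57, PM2.5→183, O₃→75, CO→153. Ranked high→low: 183, 153, 75, 57, 54. Second-highest sub-index = 153.

153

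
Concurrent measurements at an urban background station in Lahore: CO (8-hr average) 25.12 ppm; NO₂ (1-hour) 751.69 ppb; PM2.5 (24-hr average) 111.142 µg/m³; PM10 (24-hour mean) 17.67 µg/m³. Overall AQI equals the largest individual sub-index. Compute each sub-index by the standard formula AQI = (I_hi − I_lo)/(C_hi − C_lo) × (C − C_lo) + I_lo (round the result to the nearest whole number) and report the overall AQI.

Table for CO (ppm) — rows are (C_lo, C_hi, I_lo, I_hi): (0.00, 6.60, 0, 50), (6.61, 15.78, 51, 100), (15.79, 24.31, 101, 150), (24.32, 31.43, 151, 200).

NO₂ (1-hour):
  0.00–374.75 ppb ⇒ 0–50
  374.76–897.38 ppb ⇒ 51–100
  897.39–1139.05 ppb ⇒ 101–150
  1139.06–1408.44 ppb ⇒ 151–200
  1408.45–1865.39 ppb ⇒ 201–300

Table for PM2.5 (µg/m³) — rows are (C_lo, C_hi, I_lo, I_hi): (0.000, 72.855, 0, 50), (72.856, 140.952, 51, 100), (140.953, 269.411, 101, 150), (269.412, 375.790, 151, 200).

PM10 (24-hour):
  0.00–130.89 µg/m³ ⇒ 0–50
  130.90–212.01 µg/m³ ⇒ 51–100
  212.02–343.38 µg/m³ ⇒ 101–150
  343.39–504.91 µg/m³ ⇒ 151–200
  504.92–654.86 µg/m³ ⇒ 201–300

157

CO: 25.12 lies in 24.32–31.43, so I_lo=151, I_hi=200, C_lo=24.32, C_hi=31.43.
(200−151)/(31.43−24.32) × (25.12−24.32) + 151 = 49/7.11 × 0.80 + 151 ≈ 156.51 → 157.
NO₂: row 374.76–897.38 (AQI 51–100). (100−51)·(751.69−374.76)/(897.38−374.76) + 51 = 49·376.93/522.62 + 51 ≈ 86.34 → 86.
PM2.5: 111.142 lies in 72.856–140.952, so I_lo=51, I_hi=100, C_lo=72.856, C_hi=140.952.
(100−51)/(140.952−72.856) × (111.142−72.856) + 51 = 49/68.096 × 38.286 + 51 ≈ 78.55 → 79.
PM10: 17.67 ∈ [0.00, 130.89] ↔ index [0, 50].
0 + (17.67−0.00)·(50−0)/(130.89−0.00) = 0 + 17.67·50/130.89 ≈ 6.75, so AQI = 7.
Sub-indices: CO→157, NO₂→86, PM2.5→79, PM10→7. Overall AQI = max = 157; dominant pollutant is CO.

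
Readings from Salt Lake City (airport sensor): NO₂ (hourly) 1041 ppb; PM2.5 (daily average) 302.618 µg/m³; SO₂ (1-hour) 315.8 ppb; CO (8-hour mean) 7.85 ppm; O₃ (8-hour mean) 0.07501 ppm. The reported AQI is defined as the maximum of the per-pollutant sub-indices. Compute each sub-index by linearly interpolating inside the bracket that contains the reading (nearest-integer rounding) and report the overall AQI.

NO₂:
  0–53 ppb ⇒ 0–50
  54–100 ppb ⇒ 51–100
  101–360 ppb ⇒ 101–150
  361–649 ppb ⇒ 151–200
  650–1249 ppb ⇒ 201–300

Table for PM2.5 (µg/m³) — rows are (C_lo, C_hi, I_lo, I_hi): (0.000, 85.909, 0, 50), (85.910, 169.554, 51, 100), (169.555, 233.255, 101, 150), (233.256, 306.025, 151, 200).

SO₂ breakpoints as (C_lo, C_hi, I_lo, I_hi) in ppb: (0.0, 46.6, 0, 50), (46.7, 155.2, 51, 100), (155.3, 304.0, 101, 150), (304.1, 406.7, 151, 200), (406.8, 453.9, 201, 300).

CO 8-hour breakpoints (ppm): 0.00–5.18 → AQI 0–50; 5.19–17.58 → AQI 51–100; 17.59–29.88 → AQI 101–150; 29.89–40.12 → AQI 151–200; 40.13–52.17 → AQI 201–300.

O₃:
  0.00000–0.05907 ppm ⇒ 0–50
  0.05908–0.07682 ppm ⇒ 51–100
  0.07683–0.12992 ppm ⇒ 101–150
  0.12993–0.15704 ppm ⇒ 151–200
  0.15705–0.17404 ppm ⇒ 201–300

266

NO₂: row 650–1249 (AQI 201–300). (300−201)·(1041−650)/(1249−650) + 201 = 99·391/599 + 201 ≈ 265.62 → 266.
PM2.5 302.618: bracket 233.256–306.025 → index 151–200; slope 49/72.769, offset 69.362.
AQI = 151 + 49/72.769·69.362 ≈ 197.71 ⇒ 198.
SO₂: 315.8 ∈ [304.1, 406.7] ↔ index [151, 200].
151 + (315.8−304.1)·(200−151)/(406.7−304.1) = 151 + 11.7·49/102.6 ≈ 156.59, so AQI = 157.
CO: 7.85 lies in 5.19–17.58, so I_lo=51, I_hi=100, C_lo=5.19, C_hi=17.58.
(100−51)/(17.58−5.19) × (7.85−5.19) + 51 = 49/12.39 × 2.66 + 51 ≈ 61.52 → 62.
O₃ 0.07501: bracket 0.05908–0.07682 → index 51–100; slope 49/0.01774, offset 0.01593.
AQI = 51 + 49/0.01774·0.01593 ≈ 95.00 ⇒ 95.
Sub-indices: NO₂→266, PM2.5→198, SO₂→157, CO→62, O₃→95. Overall AQI = max = 266; dominant pollutant is NO₂.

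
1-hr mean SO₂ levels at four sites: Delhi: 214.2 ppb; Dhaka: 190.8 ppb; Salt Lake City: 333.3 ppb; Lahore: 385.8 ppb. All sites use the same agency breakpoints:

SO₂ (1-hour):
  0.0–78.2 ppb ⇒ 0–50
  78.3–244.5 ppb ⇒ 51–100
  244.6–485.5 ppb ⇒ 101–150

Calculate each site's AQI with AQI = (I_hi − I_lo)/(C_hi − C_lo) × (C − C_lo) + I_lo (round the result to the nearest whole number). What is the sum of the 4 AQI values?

Delhi 214.2: bracket 78.3–244.5 → index 51–100; slope 49/166.2, offset 135.9.
AQI = 51 + 49/166.2·135.9 ≈ 91.07 ⇒ 91.
Dhaka: 190.8 lies in 78.3–244.5, so I_lo=51, I_hi=100, C_lo=78.3, C_hi=244.5.
(100−51)/(244.5−78.3) × (190.8−78.3) + 51 = 49/166.2 × 112.5 + 51 ≈ 84.17 → 84.
Salt Lake City: row 244.6–485.5 (AQI 101–150). (150−101)·(333.3−244.6)/(485.5−244.6) + 101 = 49·88.7/240.9 + 101 ≈ 119.04 → 119.
Lahore: 385.8 ∈ [244.6, 485.5] ↔ index [101, 150].
101 + (385.8−244.6)·(150−101)/(485.5−244.6) = 101 + 141.2·49/240.9 ≈ 129.72, so AQI = 130.
AQIs: Delhi=91, Dhaka=84, Salt Lake City=119, Lahore=130. Sum = 91 + 84 + 119 + 130 = 424.

424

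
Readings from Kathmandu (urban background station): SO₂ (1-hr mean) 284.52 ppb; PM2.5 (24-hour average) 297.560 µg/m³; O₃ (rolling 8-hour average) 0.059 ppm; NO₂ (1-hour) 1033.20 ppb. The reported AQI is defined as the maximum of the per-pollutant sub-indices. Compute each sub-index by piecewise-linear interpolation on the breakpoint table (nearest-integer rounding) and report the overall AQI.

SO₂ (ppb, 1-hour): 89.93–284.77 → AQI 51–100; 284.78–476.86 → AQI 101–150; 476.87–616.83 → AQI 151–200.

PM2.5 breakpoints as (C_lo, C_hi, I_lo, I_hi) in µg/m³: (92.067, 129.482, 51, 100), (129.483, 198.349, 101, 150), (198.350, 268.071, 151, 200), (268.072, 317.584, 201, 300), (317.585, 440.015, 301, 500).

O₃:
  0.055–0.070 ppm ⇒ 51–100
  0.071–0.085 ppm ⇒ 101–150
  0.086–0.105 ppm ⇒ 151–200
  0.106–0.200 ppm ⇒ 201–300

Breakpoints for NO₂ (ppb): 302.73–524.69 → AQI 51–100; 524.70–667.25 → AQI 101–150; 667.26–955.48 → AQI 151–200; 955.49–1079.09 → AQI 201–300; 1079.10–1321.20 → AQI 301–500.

SO₂: 284.52 lies in 89.93–284.77, so I_lo=51, I_hi=100, C_lo=89.93, C_hi=284.77.
(100−51)/(284.77−89.93) × (284.52−89.93) + 51 = 49/194.84 × 194.59 + 51 ≈ 99.94 → 100.
PM2.5: row 268.072–317.584 (AQI 201–300). (300−201)·(297.560−268.072)/(317.584−268.072) + 201 = 99·29.488/49.512 + 201 ≈ 259.96 → 260.
O₃: 0.059 lies in 0.055–0.070, so I_lo=51, I_hi=100, C_lo=0.055, C_hi=0.070.
(100−51)/(0.070−0.055) × (0.059−0.055) + 51 = 49/0.015 × 0.004 + 51 ≈ 64.07 → 64.
NO₂: 1033.20 lies in 955.49–1079.09, so I_lo=201, I_hi=300, C_lo=955.49, C_hi=1079.09.
(300−201)/(1079.09−955.49) × (1033.20−955.49) + 201 = 99/123.60 × 77.71 + 201 ≈ 263.24 → 263.
Sub-indices: SO₂→100, PM2.5→260, O₃→64, NO₂→263. Overall AQI = max = 263; dominant pollutant is NO₂.
AQI 263: Very Unhealthy.

263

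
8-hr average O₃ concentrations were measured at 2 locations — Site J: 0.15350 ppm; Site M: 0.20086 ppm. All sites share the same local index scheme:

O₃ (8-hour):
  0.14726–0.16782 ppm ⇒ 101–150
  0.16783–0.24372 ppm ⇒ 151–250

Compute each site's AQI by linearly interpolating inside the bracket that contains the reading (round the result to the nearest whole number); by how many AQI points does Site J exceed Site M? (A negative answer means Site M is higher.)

Site J: 0.15350 lies in 0.14726–0.16782, so I_lo=101, I_hi=150, C_lo=0.14726, C_hi=0.16782.
(150−101)/(0.16782−0.14726) × (0.15350−0.14726) + 101 = 49/0.02056 × 0.00624 + 101 ≈ 115.87 → 116.
Site M: row 0.16783–0.24372 (AQI 151–250). (250−151)·(0.20086−0.16783)/(0.24372−0.16783) + 151 = 99·0.03303/0.07589 + 151 ≈ 194.09 → 194.
AQIs: Site J=116, Site M=194. Site J (116) − Site M (194) = -78.

-78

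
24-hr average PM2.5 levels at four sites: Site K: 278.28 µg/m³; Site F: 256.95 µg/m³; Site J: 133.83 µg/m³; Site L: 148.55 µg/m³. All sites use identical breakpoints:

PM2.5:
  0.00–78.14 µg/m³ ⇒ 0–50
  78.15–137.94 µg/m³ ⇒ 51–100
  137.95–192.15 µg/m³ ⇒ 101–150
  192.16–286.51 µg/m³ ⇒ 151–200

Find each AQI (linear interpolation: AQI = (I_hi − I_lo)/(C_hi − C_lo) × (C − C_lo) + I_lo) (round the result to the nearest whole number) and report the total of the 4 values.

589

Site K: 278.28 lies in 192.16–286.51, so I_lo=151, I_hi=200, C_lo=192.16, C_hi=286.51.
(200−151)/(286.51−192.16) × (278.28−192.16) + 151 = 49/94.35 × 86.12 + 151 ≈ 195.73 → 196.
Site F: 256.95 ∈ [192.16, 286.51] ↔ index [151, 200].
151 + (256.95−192.16)·(200−151)/(286.51−192.16) = 151 + 64.79·49/94.35 ≈ 184.65, so AQI = 185.
Site J: 133.83 ∈ [78.15, 137.94] ↔ index [51, 100].
51 + (133.83−78.15)·(100−51)/(137.94−78.15) = 51 + 55.68·49/59.79 ≈ 96.63, so AQI = 97.
Site L: row 137.95–192.15 (AQI 101–150). (150−101)·(148.55−137.95)/(192.15−137.95) + 101 = 49·10.60/54.20 + 101 ≈ 110.58 → 111.
AQIs: Site K=196, Site F=185, Site J=97, Site L=111. Sum = 196 + 185 + 97 + 111 = 589.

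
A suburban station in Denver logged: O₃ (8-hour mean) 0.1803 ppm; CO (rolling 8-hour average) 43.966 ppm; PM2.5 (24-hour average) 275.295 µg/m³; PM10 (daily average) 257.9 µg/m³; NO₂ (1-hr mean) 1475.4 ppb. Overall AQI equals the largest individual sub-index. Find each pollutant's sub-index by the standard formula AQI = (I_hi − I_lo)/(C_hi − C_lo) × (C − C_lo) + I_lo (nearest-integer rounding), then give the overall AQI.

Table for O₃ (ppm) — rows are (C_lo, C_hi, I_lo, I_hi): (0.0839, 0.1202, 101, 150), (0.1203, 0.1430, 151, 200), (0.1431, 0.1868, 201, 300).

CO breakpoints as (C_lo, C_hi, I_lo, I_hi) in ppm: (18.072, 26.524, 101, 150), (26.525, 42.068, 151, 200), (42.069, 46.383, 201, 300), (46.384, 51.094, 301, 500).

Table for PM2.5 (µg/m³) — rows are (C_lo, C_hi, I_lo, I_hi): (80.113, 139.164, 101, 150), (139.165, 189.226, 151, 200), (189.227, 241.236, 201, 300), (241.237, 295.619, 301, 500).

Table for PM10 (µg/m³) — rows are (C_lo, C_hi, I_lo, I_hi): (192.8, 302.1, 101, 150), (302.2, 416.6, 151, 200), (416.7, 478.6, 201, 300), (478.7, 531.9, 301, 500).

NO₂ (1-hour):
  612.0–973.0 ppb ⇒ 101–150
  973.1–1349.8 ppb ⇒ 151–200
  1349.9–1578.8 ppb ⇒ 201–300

O₃: 0.1803 lies in 0.1431–0.1868, so I_lo=201, I_hi=300, C_lo=0.1431, C_hi=0.1868.
(300−201)/(0.1868−0.1431) × (0.1803−0.1431) + 201 = 99/0.0437 × 0.0372 + 201 ≈ 285.27 → 285.
CO: 43.966 ∈ [42.069, 46.383] ↔ index [201, 300].
201 + (43.966−42.069)·(300−201)/(46.383−42.069) = 201 + 1.897·99/4.314 ≈ 244.53, so AQI = 245.
PM2.5: 275.295 lies in 241.237–295.619, so I_lo=301, I_hi=500, C_lo=241.237, C_hi=295.619.
(500−301)/(295.619−241.237) × (275.295−241.237) + 301 = 199/54.382 × 34.058 + 301 ≈ 425.63 → 426.
PM10: row 192.8–302.1 (AQI 101–150). (150−101)·(257.9−192.8)/(302.1−192.8) + 101 = 49·65.1/109.3 + 101 ≈ 130.18 → 130.
NO₂: 1475.4 ∈ [1349.9, 1578.8] ↔ index [201, 300].
201 + (1475.4−1349.9)·(300−201)/(1578.8−1349.9) = 201 + 125.5·99/228.9 ≈ 255.28, so AQI = 255.
Sub-indices: O₃→285, CO→245, PM2.5→426, PM10→130, NO₂→255. Overall AQI = max = 426; dominant pollutant is PM2.5.

426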